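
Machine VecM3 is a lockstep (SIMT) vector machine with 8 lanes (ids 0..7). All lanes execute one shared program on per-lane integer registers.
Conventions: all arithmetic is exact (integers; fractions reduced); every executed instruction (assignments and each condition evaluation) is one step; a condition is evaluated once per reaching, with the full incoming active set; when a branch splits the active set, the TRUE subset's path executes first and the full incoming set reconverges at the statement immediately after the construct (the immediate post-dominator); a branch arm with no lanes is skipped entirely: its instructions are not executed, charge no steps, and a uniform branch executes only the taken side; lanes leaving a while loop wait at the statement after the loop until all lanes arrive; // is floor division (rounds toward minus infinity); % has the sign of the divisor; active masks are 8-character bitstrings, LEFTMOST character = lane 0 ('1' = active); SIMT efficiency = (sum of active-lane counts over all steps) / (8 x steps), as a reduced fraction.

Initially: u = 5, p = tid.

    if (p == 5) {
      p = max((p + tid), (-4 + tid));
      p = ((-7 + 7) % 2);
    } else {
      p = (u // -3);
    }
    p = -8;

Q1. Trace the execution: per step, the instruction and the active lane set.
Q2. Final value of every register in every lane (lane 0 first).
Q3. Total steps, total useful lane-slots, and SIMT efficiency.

step 0: eval (p == 5)                11111111
step 1: p <- max((p + tid), (-4 + tid)) 00000100
step 2: p <- ((-7 + 7) % 2)          00000100
step 3: p <- (u // -3)               11111011
step 4: p <- -8                      11111111

Answer: 5 steps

u: 5,5,5,5,5,5,5,5
p: -8,-8,-8,-8,-8,-8,-8,-8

steps = 5; useful = 25; efficiency = 25/40 = 5/8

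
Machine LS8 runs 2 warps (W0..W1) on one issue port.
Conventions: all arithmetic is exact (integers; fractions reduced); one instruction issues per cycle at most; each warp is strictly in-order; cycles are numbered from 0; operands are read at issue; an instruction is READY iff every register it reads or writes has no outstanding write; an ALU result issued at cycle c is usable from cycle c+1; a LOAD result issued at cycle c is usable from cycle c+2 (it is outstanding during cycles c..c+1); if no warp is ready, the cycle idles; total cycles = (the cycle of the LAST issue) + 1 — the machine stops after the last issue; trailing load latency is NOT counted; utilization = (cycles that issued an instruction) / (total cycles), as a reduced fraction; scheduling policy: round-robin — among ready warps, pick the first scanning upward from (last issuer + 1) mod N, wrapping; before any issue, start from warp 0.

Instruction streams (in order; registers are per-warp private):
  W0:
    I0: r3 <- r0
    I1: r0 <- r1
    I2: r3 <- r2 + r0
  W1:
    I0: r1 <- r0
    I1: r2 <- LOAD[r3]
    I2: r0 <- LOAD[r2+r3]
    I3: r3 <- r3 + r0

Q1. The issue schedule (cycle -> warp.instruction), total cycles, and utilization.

cycle 0: W0.I0
cycle 1: W1.I0
cycle 2: W0.I1
cycle 3: W1.I1
cycle 4: W0.I2
cycle 5: W1.I2
cycle 6: idle
cycle 7: W1.I3

Answer: 8 cycles, utilization 7/8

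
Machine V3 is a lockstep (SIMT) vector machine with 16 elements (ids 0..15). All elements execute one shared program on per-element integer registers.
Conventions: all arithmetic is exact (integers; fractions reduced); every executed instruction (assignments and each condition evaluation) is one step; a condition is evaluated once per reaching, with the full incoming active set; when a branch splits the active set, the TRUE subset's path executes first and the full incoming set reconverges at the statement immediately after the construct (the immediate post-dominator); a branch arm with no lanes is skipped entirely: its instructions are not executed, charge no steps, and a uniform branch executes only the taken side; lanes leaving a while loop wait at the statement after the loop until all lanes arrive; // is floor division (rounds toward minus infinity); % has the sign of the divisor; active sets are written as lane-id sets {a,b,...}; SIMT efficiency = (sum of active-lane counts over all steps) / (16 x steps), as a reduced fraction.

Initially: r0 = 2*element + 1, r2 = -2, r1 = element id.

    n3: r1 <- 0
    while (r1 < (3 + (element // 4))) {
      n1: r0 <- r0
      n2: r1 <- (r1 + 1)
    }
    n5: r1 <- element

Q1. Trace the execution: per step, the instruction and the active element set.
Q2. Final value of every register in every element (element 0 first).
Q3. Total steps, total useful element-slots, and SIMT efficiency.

step 0: r1 <- 0                      {0,1,2,3,4,5,6,7,8,9,10,11,12,13,14,15}
step 1: eval (r1 < (3 + (element // 4))) {0,1,2,3,4,5,6,7,8,9,10,11,12,13,14,15}
step 2: r0 <- r0                     {0,1,2,3,4,5,6,7,8,9,10,11,12,13,14,15}
step 3: r1 <- (r1 + 1)               {0,1,2,3,4,5,6,7,8,9,10,11,12,13,14,15}
step 4: eval (r1 < (3 + (element // 4))) {0,1,2,3,4,5,6,7,8,9,10,11,12,13,14,15}
step 5: r0 <- r0                     {0,1,2,3,4,5,6,7,8,9,10,11,12,13,14,15}
step 6: r1 <- (r1 + 1)               {0,1,2,3,4,5,6,7,8,9,10,11,12,13,14,15}
step 7: eval (r1 < (3 + (element // 4))) {0,1,2,3,4,5,6,7,8,9,10,11,12,13,14,15}
step 8: r0 <- r0                     {0,1,2,3,4,5,6,7,8,9,10,11,12,13,14,15}
step 9: r1 <- (r1 + 1)               {0,1,2,3,4,5,6,7,8,9,10,11,12,13,14,15}
step 10: eval (r1 < (3 + (element // 4))) {0,1,2,3,4,5,6,7,8,9,10,11,12,13,14,15}
step 11: r0 <- r0                     {4,5,6,7,8,9,10,11,12,13,14,15}
step 12: r1 <- (r1 + 1)               {4,5,6,7,8,9,10,11,12,13,14,15}
step 13: eval (r1 < (3 + (element // 4))) {4,5,6,7,8,9,10,11,12,13,14,15}
step 14: r0 <- r0                     {8,9,10,11,12,13,14,15}
step 15: r1 <- (r1 + 1)               {8,9,10,11,12,13,14,15}
step 16: eval (r1 < (3 + (element // 4))) {8,9,10,11,12,13,14,15}
step 17: r0 <- r0                     {12,13,14,15}
step 18: r1 <- (r1 + 1)               {12,13,14,15}
step 19: eval (r1 < (3 + (element // 4))) {12,13,14,15}
step 20: r1 <- element                {0,1,2,3,4,5,6,7,8,9,10,11,12,13,14,15}

Answer: 21 steps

r0: 1,3,5,7,9,11,13,15,17,19,21,23,25,27,29,31
r2: -2,-2,-2,-2,-2,-2,-2,-2,-2,-2,-2,-2,-2,-2,-2,-2
r1: 0,1,2,3,4,5,6,7,8,9,10,11,12,13,14,15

steps = 21; useful = 264; efficiency = 264/336 = 11/14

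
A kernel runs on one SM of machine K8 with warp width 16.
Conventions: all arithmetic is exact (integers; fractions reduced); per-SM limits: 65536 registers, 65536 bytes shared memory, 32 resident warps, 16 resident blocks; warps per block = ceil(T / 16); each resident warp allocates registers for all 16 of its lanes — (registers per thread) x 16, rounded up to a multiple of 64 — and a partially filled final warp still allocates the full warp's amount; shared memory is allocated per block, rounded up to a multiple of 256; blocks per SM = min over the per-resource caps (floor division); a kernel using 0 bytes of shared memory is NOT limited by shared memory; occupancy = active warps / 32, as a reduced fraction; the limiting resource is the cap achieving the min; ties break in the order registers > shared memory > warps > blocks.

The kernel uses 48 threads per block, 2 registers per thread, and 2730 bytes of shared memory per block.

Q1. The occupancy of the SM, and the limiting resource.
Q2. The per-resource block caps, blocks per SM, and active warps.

Answer: occupancy 15/16, limited by warps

registers: 341 blocks
shared memory: 23 blocks
warps: 10 blocks
blocks: 16 blocks

Answer: 10 blocks, 30 active warps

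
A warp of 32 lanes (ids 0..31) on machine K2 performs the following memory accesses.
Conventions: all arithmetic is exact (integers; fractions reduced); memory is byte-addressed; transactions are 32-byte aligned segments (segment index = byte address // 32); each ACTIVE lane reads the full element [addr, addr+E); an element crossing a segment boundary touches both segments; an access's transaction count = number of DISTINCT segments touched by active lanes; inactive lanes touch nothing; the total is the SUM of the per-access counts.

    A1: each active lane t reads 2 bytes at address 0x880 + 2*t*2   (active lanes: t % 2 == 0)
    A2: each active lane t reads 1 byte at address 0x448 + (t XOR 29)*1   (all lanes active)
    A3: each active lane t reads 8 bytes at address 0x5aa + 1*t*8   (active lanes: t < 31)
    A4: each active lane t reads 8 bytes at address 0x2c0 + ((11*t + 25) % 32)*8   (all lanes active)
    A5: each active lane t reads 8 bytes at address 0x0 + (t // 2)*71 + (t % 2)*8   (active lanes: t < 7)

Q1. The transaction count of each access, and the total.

A1: 4 transactions
A2: 2 transactions
A3: 9 transactions
A4: 8 transactions
A5: 4 transactions

Answer: 4,2,9,8,4; total 27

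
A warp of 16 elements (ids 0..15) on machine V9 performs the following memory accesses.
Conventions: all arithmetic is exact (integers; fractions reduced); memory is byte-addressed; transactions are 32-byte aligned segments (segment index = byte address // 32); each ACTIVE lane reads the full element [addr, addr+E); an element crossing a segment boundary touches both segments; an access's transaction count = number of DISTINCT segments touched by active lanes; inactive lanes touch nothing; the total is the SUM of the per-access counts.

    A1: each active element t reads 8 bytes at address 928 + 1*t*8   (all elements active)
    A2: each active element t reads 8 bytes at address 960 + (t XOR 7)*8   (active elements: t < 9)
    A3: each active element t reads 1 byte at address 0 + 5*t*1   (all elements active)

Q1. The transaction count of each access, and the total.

A1: 4 transactions
A2: 3 transactions
A3: 3 transactions

Answer: 4,3,3; total 10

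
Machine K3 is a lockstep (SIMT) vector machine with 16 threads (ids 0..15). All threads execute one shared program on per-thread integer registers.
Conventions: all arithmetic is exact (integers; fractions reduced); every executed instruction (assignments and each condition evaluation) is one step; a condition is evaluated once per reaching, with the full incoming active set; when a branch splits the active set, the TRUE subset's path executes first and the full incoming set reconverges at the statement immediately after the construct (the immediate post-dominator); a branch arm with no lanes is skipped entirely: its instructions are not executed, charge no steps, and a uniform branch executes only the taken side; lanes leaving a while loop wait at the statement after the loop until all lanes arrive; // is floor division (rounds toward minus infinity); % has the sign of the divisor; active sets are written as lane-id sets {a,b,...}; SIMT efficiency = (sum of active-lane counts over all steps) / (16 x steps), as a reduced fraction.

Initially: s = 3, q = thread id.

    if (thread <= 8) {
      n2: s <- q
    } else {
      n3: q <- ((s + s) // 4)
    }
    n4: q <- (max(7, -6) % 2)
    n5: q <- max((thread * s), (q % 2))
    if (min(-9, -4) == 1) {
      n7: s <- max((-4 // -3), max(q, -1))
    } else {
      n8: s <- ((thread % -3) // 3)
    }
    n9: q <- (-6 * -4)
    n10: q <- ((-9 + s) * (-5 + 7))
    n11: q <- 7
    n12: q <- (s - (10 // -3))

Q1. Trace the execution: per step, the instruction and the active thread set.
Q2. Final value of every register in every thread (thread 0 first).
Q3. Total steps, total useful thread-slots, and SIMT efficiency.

step 0: eval (thread <= 8)           {0,1,2,3,4,5,6,7,8,9,10,11,12,13,14,15}
step 1: s <- q                       {0,1,2,3,4,5,6,7,8}
step 2: q <- ((s + s) // 4)          {9,10,11,12,13,14,15}
step 3: q <- (max(7, -6) % 2)        {0,1,2,3,4,5,6,7,8,9,10,11,12,13,14,15}
step 4: q <- max((thread * s), (q % 2)) {0,1,2,3,4,5,6,7,8,9,10,11,12,13,14,15}
step 5: eval (min(-9, -4) == 1)      {0,1,2,3,4,5,6,7,8,9,10,11,12,13,14,15}
step 6: s <- ((thread % -3) // 3)    {0,1,2,3,4,5,6,7,8,9,10,11,12,13,14,15}
step 7: q <- (-6 * -4)               {0,1,2,3,4,5,6,7,8,9,10,11,12,13,14,15}
step 8: q <- ((-9 + s) * (-5 + 7))   {0,1,2,3,4,5,6,7,8,9,10,11,12,13,14,15}
step 9: q <- 7                       {0,1,2,3,4,5,6,7,8,9,10,11,12,13,14,15}
step 10: q <- (s - (10 // -3))        {0,1,2,3,4,5,6,7,8,9,10,11,12,13,14,15}

Answer: 11 steps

s: 0,-1,-1,0,-1,-1,0,-1,-1,0,-1,-1,0,-1,-1,0
q: 4,3,3,4,3,3,4,3,3,4,3,3,4,3,3,4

steps = 11; useful = 160; efficiency = 160/176 = 10/11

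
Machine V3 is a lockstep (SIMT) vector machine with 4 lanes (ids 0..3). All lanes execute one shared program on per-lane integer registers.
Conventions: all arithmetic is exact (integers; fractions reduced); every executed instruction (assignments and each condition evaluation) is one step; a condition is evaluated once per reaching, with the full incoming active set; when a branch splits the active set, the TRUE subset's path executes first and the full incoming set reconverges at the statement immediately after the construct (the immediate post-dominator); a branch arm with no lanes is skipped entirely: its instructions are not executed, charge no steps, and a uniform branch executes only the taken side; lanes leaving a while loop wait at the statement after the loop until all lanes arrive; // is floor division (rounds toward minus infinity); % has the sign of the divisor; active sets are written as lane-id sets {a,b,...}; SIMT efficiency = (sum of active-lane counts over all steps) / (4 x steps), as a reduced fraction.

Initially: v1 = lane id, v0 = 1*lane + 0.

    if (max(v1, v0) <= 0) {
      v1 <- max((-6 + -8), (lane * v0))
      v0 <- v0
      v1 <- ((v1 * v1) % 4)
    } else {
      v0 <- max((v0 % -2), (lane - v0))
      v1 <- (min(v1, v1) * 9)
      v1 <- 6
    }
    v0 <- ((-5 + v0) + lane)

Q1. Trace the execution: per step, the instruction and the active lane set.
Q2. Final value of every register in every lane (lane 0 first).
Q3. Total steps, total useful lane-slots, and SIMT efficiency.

step 0: eval (max(v1, v0) <= 0)      {0,1,2,3}
step 1: v1 <- max((-6 + -8), (lane * v0)) {0}
step 2: v0 <- v0                     {0}
step 3: v1 <- ((v1 * v1) % 4)        {0}
step 4: v0 <- max((v0 % -2), (lane - v0)) {1,2,3}
step 5: v1 <- (min(v1, v1) * 9)      {1,2,3}
step 6: v1 <- 6                      {1,2,3}
step 7: v0 <- ((-5 + v0) + lane)     {0,1,2,3}

Answer: 8 steps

v1: 0,6,6,6
v0: -5,-4,-3,-2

steps = 8; useful = 20; efficiency = 20/32 = 5/8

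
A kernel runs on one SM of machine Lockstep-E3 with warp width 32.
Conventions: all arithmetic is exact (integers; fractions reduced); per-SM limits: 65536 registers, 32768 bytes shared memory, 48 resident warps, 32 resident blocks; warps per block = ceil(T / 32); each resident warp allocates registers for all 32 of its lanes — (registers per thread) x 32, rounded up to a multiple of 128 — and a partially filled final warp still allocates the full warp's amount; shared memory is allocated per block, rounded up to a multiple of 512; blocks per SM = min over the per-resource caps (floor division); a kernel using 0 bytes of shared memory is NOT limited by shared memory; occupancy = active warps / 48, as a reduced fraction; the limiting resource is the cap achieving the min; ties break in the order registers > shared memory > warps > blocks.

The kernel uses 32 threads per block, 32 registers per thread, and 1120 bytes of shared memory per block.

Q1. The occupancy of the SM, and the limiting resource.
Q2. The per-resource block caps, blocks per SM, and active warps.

Answer: occupancy 7/16, limited by shared memory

registers: 64 blocks
shared memory: 21 blocks
warps: 48 blocks
blocks: 32 blocks

Answer: 21 blocks, 21 active warps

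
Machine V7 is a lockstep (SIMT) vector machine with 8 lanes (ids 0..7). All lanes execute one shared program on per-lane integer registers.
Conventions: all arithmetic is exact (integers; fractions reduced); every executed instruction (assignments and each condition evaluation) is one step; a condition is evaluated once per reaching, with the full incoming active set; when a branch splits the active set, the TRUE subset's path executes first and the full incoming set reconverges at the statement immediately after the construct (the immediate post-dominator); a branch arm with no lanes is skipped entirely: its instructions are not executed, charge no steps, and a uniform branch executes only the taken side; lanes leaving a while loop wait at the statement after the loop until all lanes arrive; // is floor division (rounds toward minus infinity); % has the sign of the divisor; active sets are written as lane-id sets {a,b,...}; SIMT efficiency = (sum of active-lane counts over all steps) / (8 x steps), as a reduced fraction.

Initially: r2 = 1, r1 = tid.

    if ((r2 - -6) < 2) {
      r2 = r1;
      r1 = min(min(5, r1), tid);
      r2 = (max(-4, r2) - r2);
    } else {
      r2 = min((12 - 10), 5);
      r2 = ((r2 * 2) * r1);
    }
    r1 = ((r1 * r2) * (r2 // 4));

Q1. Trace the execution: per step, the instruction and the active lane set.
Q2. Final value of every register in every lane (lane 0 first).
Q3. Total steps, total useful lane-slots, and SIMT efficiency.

step 0: eval ((r2 - -6) < 2)         {0,1,2,3,4,5,6,7}
step 1: r2 <- min((12 - 10), 5)      {0,1,2,3,4,5,6,7}
step 2: r2 <- ((r2 * 2) * r1)        {0,1,2,3,4,5,6,7}
step 3: r1 <- ((r1 * r2) * (r2 // 4)) {0,1,2,3,4,5,6,7}

Answer: 4 steps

r2: 0,4,8,12,16,20,24,28
r1: 0,4,32,108,256,500,864,1372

steps = 4; useful = 32; efficiency = 32/32 = 1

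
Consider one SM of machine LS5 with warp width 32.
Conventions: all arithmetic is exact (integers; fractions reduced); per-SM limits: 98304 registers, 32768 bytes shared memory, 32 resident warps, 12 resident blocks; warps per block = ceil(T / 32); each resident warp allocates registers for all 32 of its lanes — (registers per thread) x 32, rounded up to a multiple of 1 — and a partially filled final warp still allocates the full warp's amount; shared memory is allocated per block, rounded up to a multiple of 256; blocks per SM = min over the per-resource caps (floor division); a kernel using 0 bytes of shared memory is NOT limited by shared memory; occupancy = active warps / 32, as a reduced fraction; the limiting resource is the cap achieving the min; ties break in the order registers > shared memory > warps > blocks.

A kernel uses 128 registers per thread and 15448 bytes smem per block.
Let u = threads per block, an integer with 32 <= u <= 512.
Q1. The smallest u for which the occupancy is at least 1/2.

Answer: u = 225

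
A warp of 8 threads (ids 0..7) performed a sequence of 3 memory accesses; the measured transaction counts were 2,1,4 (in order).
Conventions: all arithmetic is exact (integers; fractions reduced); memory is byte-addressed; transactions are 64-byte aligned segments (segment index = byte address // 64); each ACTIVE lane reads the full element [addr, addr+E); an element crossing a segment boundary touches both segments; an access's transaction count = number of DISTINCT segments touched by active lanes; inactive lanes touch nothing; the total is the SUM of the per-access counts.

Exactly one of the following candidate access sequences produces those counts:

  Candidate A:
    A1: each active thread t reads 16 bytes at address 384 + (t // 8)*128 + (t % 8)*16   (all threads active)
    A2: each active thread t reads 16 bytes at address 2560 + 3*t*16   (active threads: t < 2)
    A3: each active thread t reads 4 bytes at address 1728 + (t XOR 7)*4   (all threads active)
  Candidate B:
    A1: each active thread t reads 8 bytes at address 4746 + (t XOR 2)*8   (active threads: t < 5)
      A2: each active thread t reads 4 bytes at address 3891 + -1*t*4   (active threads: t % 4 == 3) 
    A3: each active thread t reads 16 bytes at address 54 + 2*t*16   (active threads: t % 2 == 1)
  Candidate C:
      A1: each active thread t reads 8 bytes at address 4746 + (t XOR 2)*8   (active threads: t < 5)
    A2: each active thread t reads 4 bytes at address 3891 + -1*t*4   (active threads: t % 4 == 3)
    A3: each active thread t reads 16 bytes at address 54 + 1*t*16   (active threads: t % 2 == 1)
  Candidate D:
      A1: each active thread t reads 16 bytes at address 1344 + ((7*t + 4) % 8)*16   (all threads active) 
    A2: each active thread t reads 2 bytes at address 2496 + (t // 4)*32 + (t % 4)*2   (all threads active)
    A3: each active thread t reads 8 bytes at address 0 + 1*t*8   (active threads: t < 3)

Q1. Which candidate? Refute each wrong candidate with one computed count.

A: A3 gives 1 transaction, not 4
C: A3 gives 2 transactions, not 4
D: A3 gives 1 transaction, not 4
B: all counts match (2,1,4)

Answer: B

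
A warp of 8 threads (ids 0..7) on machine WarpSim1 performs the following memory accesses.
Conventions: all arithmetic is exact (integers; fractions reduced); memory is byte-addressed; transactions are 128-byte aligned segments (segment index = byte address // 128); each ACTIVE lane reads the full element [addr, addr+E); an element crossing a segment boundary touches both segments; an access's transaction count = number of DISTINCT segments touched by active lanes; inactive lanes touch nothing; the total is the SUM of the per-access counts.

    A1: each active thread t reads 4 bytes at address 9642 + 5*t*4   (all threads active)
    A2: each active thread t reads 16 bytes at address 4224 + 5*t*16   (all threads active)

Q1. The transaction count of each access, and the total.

A1: 2 transactions
A2: 5 transactions

Answer: 2,5; total 7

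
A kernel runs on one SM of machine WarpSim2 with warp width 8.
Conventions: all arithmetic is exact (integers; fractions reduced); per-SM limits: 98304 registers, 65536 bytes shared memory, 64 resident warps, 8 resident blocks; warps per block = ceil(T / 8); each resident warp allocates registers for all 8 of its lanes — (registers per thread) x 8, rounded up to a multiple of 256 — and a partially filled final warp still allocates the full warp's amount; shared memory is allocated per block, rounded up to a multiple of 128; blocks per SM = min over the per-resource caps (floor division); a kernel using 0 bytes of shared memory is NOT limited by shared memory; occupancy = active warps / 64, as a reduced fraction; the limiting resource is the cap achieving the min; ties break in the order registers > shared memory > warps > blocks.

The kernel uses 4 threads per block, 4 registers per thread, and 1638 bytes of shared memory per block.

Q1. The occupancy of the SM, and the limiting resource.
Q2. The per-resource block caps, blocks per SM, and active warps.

Answer: occupancy 1/8, limited by blocks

registers: 384 blocks
shared memory: 39 blocks
warps: 64 blocks
blocks: 8 blocks

Answer: 8 blocks, 8 active warps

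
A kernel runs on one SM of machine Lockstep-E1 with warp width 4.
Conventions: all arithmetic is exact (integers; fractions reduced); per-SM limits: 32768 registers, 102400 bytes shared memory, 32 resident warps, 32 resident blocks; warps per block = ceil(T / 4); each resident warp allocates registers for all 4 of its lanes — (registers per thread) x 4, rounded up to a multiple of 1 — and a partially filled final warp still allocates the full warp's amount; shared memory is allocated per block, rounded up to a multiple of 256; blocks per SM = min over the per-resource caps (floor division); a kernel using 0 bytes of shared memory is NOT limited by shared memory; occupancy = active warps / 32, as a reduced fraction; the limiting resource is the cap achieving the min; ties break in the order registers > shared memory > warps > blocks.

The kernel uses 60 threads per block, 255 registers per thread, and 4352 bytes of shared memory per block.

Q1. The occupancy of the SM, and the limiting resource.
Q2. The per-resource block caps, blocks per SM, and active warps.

Answer: occupancy 15/16, limited by registers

registers: 2 blocks
shared memory: 23 blocks
warps: 2 blocks
blocks: 32 blocks

Answer: 2 blocks, 30 active warps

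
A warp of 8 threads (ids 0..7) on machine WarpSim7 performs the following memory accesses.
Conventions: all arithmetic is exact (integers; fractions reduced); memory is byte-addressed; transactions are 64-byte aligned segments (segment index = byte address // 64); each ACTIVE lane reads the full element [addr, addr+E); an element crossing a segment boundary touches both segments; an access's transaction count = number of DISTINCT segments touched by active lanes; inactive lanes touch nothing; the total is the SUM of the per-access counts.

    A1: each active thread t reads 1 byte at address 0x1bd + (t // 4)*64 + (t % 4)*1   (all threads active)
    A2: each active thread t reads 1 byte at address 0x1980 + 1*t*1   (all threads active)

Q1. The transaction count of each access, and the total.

A1: 3 transactions
A2: 1 transaction

Answer: 3,1; total 4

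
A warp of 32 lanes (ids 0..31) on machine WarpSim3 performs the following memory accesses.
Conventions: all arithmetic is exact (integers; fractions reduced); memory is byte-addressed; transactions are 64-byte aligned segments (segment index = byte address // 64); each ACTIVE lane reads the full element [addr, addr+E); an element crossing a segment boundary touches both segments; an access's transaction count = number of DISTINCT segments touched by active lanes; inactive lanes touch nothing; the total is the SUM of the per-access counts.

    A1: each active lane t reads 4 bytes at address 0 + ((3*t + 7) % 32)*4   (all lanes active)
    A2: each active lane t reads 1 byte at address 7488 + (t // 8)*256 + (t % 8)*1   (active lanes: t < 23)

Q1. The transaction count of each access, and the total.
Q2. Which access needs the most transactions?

A1: 2 transactions
A2: 3 transactions

Answer: 2,3; total 5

Answer: A2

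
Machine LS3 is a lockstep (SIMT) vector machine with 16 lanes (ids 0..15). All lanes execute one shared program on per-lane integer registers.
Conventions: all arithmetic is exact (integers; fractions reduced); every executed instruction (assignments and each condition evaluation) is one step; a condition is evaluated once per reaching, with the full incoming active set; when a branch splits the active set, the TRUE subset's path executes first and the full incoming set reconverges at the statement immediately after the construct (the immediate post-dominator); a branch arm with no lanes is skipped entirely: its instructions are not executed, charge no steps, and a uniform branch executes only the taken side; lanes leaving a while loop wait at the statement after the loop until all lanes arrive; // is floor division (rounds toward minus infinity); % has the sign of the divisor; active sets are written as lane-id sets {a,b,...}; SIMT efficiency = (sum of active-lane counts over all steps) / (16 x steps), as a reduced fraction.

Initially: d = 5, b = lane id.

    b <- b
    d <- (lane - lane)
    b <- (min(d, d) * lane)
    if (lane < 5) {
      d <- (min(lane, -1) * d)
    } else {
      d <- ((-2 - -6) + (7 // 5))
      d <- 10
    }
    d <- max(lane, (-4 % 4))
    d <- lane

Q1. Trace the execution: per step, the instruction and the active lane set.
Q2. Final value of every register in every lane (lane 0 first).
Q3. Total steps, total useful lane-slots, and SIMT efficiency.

step 0: b <- b                       {0,1,2,3,4,5,6,7,8,9,10,11,12,13,14,15}
step 1: d <- (lane - lane)           {0,1,2,3,4,5,6,7,8,9,10,11,12,13,14,15}
step 2: b <- (min(d, d) * lane)      {0,1,2,3,4,5,6,7,8,9,10,11,12,13,14,15}
step 3: eval (lane < 5)              {0,1,2,3,4,5,6,7,8,9,10,11,12,13,14,15}
step 4: d <- (min(lane, -1) * d)     {0,1,2,3,4}
step 5: d <- ((-2 - -6) + (7 // 5))  {5,6,7,8,9,10,11,12,13,14,15}
step 6: d <- 10                      {5,6,7,8,9,10,11,12,13,14,15}
step 7: d <- max(lane, (-4 % 4))     {0,1,2,3,4,5,6,7,8,9,10,11,12,13,14,15}
step 8: d <- lane                    {0,1,2,3,4,5,6,7,8,9,10,11,12,13,14,15}

Answer: 9 steps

d: 0,1,2,3,4,5,6,7,8,9,10,11,12,13,14,15
b: 0,0,0,0,0,0,0,0,0,0,0,0,0,0,0,0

steps = 9; useful = 123; efficiency = 123/144 = 41/48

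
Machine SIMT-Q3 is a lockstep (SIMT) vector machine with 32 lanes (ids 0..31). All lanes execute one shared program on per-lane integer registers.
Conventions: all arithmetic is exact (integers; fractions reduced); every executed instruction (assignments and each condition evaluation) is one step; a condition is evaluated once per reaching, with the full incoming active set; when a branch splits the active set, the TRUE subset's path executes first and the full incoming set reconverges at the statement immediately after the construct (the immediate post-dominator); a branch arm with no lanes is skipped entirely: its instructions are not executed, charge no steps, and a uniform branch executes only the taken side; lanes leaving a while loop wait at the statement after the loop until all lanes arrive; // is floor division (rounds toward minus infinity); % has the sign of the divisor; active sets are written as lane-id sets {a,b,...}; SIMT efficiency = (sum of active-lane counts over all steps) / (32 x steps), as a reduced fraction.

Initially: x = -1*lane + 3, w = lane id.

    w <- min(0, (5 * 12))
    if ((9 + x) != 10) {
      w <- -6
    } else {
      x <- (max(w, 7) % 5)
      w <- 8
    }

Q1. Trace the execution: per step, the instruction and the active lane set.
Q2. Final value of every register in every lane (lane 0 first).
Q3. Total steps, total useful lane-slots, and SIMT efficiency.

step 0: w <- min(0, (5 * 12))        {0,1,2,3,4,5,6,7,8,9,10,11,12,13,14,15,16,17,18,19,20,21,22,23,24,25,26,27,28,29,30,31}
step 1: eval ((9 + x) != 10)         {0,1,2,3,4,5,6,7,8,9,10,11,12,13,14,15,16,17,18,19,20,21,22,23,24,25,26,27,28,29,30,31}
step 2: w <- -6                      {0,1,3,4,5,6,7,8,9,10,11,12,13,14,15,16,17,18,19,20,21,22,23,24,25,26,27,28,29,30,31}
step 3: x <- (max(w, 7) % 5)         {2}
step 4: w <- 8                       {2}

Answer: 5 steps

x: 3,2,2,0,-1,-2,-3,-4,-5,-6,-7,-8,-9,-10,-11,-12,-13,-14,-15,-16,-17,-18,-19,-20,-21,-22,-23,-24,-25,-26,-27,-28
w: -6,-6,8,-6,-6,-6,-6,-6,-6,-6,-6,-6,-6,-6,-6,-6,-6,-6,-6,-6,-6,-6,-6,-6,-6,-6,-6,-6,-6,-6,-6,-6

steps = 5; useful = 97; efficiency = 97/160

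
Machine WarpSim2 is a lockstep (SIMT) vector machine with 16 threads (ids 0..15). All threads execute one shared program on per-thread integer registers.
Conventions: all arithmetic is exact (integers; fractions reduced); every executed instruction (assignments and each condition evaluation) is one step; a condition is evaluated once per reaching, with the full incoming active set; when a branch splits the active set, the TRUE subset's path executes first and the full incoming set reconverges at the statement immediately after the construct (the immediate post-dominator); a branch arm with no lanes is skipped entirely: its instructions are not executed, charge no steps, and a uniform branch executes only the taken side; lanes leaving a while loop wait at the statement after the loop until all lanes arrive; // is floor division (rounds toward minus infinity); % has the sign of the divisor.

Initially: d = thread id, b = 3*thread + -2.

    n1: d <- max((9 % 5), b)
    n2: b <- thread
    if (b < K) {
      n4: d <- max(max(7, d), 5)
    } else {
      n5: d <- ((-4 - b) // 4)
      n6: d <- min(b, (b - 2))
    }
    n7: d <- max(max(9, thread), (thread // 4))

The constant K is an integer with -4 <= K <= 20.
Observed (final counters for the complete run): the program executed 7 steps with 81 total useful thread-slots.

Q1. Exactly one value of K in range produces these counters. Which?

Answer: K = 15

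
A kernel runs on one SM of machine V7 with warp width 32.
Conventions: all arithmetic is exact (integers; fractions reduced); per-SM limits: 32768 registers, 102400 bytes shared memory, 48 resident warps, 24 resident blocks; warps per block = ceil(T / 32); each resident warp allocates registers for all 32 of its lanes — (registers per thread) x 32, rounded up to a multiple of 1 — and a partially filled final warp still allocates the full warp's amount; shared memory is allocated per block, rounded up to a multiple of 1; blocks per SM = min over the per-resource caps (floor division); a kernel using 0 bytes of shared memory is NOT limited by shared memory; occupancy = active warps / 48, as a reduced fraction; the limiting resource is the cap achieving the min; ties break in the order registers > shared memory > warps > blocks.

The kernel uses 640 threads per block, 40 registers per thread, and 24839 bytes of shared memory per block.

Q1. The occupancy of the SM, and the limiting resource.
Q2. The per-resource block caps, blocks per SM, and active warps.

Answer: occupancy 5/12, limited by registers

registers: 1 block
shared memory: 4 blocks
warps: 2 blocks
blocks: 24 blocks

Answer: 1 block, 20 active warps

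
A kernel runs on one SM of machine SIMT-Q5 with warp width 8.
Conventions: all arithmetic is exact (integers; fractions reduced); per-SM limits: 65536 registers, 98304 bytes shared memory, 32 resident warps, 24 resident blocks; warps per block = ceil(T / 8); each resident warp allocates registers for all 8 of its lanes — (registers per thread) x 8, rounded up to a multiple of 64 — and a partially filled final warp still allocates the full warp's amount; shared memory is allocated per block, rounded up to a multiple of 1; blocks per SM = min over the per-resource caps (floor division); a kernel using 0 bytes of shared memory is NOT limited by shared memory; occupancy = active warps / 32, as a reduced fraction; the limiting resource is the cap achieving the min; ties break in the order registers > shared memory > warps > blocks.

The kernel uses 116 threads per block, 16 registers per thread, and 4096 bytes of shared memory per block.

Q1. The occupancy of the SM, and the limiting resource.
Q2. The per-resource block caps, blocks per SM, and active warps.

Answer: occupancy 15/16, limited by warps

registers: 34 blocks
shared memory: 24 blocks
warps: 2 blocks
blocks: 24 blocks

Answer: 2 blocks, 30 active warps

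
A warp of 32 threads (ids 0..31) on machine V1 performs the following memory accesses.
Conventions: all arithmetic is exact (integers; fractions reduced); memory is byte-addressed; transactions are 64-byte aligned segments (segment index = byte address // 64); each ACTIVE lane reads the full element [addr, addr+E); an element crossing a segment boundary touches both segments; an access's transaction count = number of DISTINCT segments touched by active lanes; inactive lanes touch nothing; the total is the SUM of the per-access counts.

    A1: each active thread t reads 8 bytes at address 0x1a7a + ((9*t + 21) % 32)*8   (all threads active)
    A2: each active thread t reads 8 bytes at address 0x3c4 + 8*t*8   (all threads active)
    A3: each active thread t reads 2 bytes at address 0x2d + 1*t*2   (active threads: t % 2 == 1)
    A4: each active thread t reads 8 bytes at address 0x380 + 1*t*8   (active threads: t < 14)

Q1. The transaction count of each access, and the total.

A1: 5 transactions
A2: 32 transactions
A3: 2 transactions
A4: 2 transactions

Answer: 5,32,2,2; total 41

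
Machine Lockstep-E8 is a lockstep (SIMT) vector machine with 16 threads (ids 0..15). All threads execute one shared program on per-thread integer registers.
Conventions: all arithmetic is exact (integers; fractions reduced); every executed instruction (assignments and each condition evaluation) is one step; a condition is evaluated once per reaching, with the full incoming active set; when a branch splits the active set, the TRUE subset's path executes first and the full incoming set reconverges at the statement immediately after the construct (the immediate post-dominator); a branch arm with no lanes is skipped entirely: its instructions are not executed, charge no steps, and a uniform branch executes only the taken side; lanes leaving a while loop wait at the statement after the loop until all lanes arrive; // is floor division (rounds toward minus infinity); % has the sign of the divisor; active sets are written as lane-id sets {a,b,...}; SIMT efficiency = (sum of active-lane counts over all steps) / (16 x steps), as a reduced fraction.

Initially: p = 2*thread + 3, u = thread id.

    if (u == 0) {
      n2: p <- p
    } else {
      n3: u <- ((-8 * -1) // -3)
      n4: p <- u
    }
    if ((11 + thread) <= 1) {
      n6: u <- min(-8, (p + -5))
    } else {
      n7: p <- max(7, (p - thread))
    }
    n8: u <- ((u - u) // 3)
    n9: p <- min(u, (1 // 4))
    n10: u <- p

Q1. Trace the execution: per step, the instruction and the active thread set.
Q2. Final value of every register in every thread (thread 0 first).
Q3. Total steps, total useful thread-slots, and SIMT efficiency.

step 0: eval (u == 0)                {0,1,2,3,4,5,6,7,8,9,10,11,12,13,14,15}
step 1: p <- p                       {0}
step 2: u <- ((-8 * -1) // -3)       {1,2,3,4,5,6,7,8,9,10,11,12,13,14,15}
step 3: p <- u                       {1,2,3,4,5,6,7,8,9,10,11,12,13,14,15}
step 4: eval ((11 + thread) <= 1)    {0,1,2,3,4,5,6,7,8,9,10,11,12,13,14,15}
step 5: p <- max(7, (p - thread))    {0,1,2,3,4,5,6,7,8,9,10,11,12,13,14,15}
step 6: u <- ((u - u) // 3)          {0,1,2,3,4,5,6,7,8,9,10,11,12,13,14,15}
step 7: p <- min(u, (1 // 4))        {0,1,2,3,4,5,6,7,8,9,10,11,12,13,14,15}
step 8: u <- p                       {0,1,2,3,4,5,6,7,8,9,10,11,12,13,14,15}

Answer: 9 steps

p: 0,0,0,0,0,0,0,0,0,0,0,0,0,0,0,0
u: 0,0,0,0,0,0,0,0,0,0,0,0,0,0,0,0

steps = 9; useful = 127; efficiency = 127/144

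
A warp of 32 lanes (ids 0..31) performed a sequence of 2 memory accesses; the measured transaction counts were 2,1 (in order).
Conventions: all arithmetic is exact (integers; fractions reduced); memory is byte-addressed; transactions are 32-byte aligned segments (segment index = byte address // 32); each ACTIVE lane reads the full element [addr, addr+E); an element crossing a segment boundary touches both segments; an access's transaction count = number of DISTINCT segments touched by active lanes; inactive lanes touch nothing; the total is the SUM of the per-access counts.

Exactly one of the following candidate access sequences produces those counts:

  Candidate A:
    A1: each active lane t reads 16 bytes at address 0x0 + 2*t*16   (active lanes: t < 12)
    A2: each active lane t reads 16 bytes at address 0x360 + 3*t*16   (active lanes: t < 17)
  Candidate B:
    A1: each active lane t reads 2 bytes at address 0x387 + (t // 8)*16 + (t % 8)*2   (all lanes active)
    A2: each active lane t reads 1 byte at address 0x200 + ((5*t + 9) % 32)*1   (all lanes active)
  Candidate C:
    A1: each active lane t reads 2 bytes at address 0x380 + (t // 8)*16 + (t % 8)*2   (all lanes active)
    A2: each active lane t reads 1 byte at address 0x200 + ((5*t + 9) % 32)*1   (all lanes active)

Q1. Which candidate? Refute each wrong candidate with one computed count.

A: A1 gives 12 transactions, not 2
B: A1 gives 3 transactions, not 2
C: all counts match (2,1)

Answer: C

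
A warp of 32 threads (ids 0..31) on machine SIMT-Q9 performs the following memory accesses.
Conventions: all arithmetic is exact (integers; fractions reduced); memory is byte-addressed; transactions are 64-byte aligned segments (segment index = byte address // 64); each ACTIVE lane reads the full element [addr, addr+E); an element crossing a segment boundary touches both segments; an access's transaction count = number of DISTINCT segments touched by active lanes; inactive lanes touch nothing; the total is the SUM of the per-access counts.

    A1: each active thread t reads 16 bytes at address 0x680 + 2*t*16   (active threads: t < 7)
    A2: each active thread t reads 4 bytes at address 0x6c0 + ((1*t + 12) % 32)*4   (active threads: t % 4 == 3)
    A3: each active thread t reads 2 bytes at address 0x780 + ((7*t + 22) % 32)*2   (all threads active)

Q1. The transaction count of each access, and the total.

A1: 4 transactions
A2: 2 transactions
A3: 1 transaction

Answer: 4,2,1; total 7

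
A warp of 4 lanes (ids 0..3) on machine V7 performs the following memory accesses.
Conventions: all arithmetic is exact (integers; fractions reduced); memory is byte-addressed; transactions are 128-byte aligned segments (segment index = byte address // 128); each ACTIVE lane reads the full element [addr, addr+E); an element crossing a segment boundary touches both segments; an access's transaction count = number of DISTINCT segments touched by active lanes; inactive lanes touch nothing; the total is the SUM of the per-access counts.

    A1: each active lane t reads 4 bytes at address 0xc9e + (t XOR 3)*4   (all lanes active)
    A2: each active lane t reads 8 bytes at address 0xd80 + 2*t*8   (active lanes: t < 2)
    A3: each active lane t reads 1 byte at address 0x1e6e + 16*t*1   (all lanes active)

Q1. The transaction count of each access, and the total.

A1: 1 transaction
A2: 1 transaction
A3: 2 transactions

Answer: 1,1,2; total 4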